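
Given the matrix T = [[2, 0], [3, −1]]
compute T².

[[4, 0], [3, 1]]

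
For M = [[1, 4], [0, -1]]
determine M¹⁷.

[[1, 4], [0, -1]]

M² = I (check: tr M = 0 and det M = -1), so M¹⁷ = M since 17 is odd.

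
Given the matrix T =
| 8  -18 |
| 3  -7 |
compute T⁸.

tr T = 1 and det T = -2, so the characteristic polynomial is λ² − (1)λ + (-2) with roots -1 and 2.
Eigenvectors give P = [[-2, 3], [-1, 1]] with P⁻¹ = [[1, -3], [1, -2]], and T = P·diag(-1, 2)·P⁻¹.
Then T⁸ = P·diag(1, 256)·P⁻¹ = [[-2, 768], [-1, 256]] · [[1, -3], [1, -2]] = [[766, -1530], [255, -509]].

[[766, -1530], [255, -509]]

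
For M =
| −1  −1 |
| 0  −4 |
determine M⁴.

M² = [[1, 5], [0, 16]]
M³ = [[−1, −21], [0, −64]]
M⁴ = [[1, 85], [0, 256]]

[[1, 85], [0, 256]]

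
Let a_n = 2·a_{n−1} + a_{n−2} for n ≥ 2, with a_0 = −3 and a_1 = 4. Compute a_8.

1125

With companion matrix T = [[2, 1], [1, 0]], [a_n, a_{n−1}]ᵀ = T·[a_{n−1}, a_{n−2}]ᵀ, so [a_8, a_7]ᵀ = T⁷·[a_1, a_0]ᵀ.
T⁷ = [[408, 169], [169, 70]], giving [a_8, a_7]ᵀ = [[1125], [466]].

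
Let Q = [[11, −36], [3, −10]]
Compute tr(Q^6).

65

tr Q = 1 and det Q = −2, so the characteristic polynomial is λ² − (1)λ + (−2) with roots −1 and 2.
Eigenvectors give P = [[3, 4], [1, 1]] with P⁻¹ = [[−1, 4], [1, −3]], and Q = P·diag(−1, 2)·P⁻¹.
Then Q^6 = P·diag(1, 64)·P⁻¹ = [[3, 256], [1, 64]] · [[−1, 4], [1, −3]] = [[253, −756], [63, −188]].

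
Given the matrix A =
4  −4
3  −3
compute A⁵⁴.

A² = A (a projection; rank 1, trace 1), so A⁵⁴ = A.

[[4, −4], [3, −3]]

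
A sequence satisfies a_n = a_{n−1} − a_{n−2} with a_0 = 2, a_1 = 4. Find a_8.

2

With companion matrix Q = [[1, −1], [1, 0]], [a_n, a_{n−1}]ᵀ = Q·[a_{n−1}, a_{n−2}]ᵀ, so [a_8, a_7]ᵀ = Q⁷·[a_1, a_0]ᵀ.
Q⁷ = [[1, −1], [1, 0]], giving [a_8, a_7]ᵀ = [[2], [4]].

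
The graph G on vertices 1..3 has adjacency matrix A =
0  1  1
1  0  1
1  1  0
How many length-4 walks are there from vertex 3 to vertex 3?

The number of length-4 walks from vertex 3 to vertex 3 is entry (3,3) of A^4, where A is the adjacency matrix.
A^2 = [[2, 1, 1], [1, 2, 1], [1, 1, 2]]
A^3 = [[2, 3, 3], [3, 2, 3], [3, 3, 2]]
A^4 = [[6, 5, 5], [5, 6, 5], [5, 5, 6]]

6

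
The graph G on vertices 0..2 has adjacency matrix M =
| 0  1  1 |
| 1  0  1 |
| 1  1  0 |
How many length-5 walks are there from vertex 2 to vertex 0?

The number of length-5 walks from vertex 2 to vertex 0 is entry (2,0) of M^5, where M is the adjacency matrix.
M^2 = [[2, 1, 1], [1, 2, 1], [1, 1, 2]]
M^3 = [[2, 3, 3], [3, 2, 3], [3, 3, 2]]
M^4 = [[6, 5, 5], [5, 6, 5], [5, 5, 6]]
M^5 = [[10, 11, 11], [11, 10, 11], [11, 11, 10]]

11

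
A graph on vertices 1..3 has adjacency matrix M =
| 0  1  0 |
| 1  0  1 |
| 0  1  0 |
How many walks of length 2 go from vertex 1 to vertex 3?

1

The number of length-2 walks from vertex 1 to vertex 3 is entry (1,3) of M^2, where M is the adjacency matrix.
M^2 = [[1, 0, 1], [0, 2, 0], [1, 0, 1]]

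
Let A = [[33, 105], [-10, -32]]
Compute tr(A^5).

211

tr A = 1 and det A = -6, so the characteristic polynomial is λ² − (1)λ + (-6) with roots -2 and 3.
Eigenvectors give P = [[-3, 7], [1, -2]] with P⁻¹ = [[2, 7], [1, 3]], and A = P·diag(-2, 3)·P⁻¹.
Then A^5 = P·diag(-32, 243)·P⁻¹ = [[96, 1701], [-32, -486]] · [[2, 7], [1, 3]] = [[1893, 5775], [-550, -1682]].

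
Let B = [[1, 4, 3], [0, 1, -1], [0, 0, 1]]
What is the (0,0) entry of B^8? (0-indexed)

B = I + N where N = [[0, 4, 3], [0, 0, -1], [0, 0, 0]] is strictly upper-triangular, so N^3 = 0.
(I + N)^8 = I + 8·N + 28·N^2 = [[1, 32, -88], [0, 1, -8], [0, 0, 1]].

1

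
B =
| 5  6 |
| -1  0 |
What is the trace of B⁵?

275

tr B = 5 and det B = 6, so the characteristic polynomial is λ² − (5)λ + (6) with roots 2 and 3.
Eigenvectors give P = [[2, 3], [-1, -1]] with P⁻¹ = [[-1, -3], [1, 2]], and B = P·diag(2, 3)·P⁻¹.
Then B⁵ = P·diag(32, 243)·P⁻¹ = [[64, 729], [-32, -243]] · [[-1, -3], [1, 2]] = [[665, 1266], [-211, -390]].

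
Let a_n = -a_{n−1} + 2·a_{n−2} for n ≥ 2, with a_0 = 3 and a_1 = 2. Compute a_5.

With companion matrix C = [[-1, 2], [1, 0]], [a_n, a_{n−1}]ᵀ = C·[a_{n−1}, a_{n−2}]ᵀ, so [a_5, a_4]ᵀ = C^4·[a_1, a_0]ᵀ.
C^4 = [[11, -10], [-5, 6]], giving [a_5, a_4]ᵀ = [[-8], [8]].

-8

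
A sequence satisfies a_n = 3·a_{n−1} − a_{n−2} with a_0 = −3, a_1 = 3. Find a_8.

4092

With companion matrix C = [[3, −1], [1, 0]], [a_n, a_{n−1}]ᵀ = C·[a_{n−1}, a_{n−2}]ᵀ, so [a_8, a_7]ᵀ = C⁷·[a_1, a_0]ᵀ.
C⁷ = [[987, −377], [377, −144]], giving [a_8, a_7]ᵀ = [[4092], [1563]].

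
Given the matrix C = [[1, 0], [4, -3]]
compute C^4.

tr C = -2 and det C = -3, so the characteristic polynomial is λ² − (-2)λ + (-3) with roots -3 and 1.
Eigenvectors give P = [[0, 1], [-1, 1]] with P⁻¹ = [[1, -1], [1, 0]], and C = P·diag(-3, 1)·P⁻¹.
Then C^4 = P·diag(81, 1)·P⁻¹ = [[0, 1], [-81, 1]] · [[1, -1], [1, 0]] = [[1, 0], [-80, 81]].

[[1, 0], [-80, 81]]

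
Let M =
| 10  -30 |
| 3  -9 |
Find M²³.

[[10, -30], [3, -9]]

M² = M (a projection; rank 1, trace 1), so M²³ = M.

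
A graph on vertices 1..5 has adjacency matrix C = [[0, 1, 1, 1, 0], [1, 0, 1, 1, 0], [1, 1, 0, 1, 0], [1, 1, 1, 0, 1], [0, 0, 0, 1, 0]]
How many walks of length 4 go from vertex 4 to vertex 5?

6

The number of length-4 walks from vertex 4 to vertex 5 is entry (4,5) of C⁴, where C is the adjacency matrix.
C² = [[3, 2, 2, 2, 1], [2, 3, 2, 2, 1], [2, 2, 3, 2, 1], [2, 2, 2, 4, 0], [1, 1, 1, 0, 1]]
C³ = [[6, 7, 7, 8, 2], [7, 6, 7, 8, 2], [7, 7, 6, 8, 2], [8, 8, 8, 6, 4], [2, 2, 2, 4, 0]]
C⁴ = [[22, 21, 21, 22, 8], [21, 22, 21, 22, 8], [21, 21, 22, 22, 8], [22, 22, 22, 28, 6], [8, 8, 8, 6, 4]]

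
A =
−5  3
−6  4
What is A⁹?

[[−1025, 513], [−1026, 514]]

tr A = −1 and det A = −2, so the characteristic polynomial is λ² − (−1)λ + (−2) with roots 1 and −2.
Eigenvectors give P = [[−1, −1], [−2, −1]] with P⁻¹ = [[1, −1], [−2, 1]], and A = P·diag(1, −2)·P⁻¹.
Then A⁹ = P·diag(1, −512)·P⁻¹ = [[−1, 512], [−2, 512]] · [[1, −1], [−2, 1]] = [[−1025, 513], [−1026, 514]].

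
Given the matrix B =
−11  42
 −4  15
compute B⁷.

[[−13115, 45906], [−4372, 15303]]

tr B = 4 and det B = 3, so the characteristic polynomial is λ² − (4)λ + (3) with roots 3 and 1.
Eigenvectors give P = [[3, 7], [1, 2]] with P⁻¹ = [[−2, 7], [1, −3]], and B = P·diag(3, 1)·P⁻¹.
Then B⁷ = P·diag(2187, 1)·P⁻¹ = [[6561, 7], [2187, 2]] · [[−2, 7], [1, −3]] = [[−13115, 45906], [−4372, 15303]].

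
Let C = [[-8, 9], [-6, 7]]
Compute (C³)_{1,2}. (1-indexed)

tr C = -1 and det C = -2, so the characteristic polynomial is λ² − (-1)λ + (-2) with roots 1 and -2.
Eigenvectors give P = [[1, 3], [1, 2]] with P⁻¹ = [[-2, 3], [1, -1]], and C = P·diag(1, -2)·P⁻¹.
Then C³ = P·diag(1, -8)·P⁻¹ = [[1, -24], [1, -16]] · [[-2, 3], [1, -1]] = [[-26, 27], [-18, 19]].

27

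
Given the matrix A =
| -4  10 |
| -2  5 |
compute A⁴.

[[-4, 10], [-2, 5]]

A² = A (a projection; rank 1, trace 1), so A⁴ = A.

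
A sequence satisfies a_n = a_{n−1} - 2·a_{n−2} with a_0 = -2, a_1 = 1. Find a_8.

25

With companion matrix Q = [[1, -2], [1, 0]], [a_n, a_{n−1}]ᵀ = Q·[a_{n−1}, a_{n−2}]ᵀ, so [a_8, a_7]ᵀ = Q⁷·[a_1, a_0]ᵀ.
Q⁷ = [[-3, -14], [7, -10]], giving [a_8, a_7]ᵀ = [[25], [27]].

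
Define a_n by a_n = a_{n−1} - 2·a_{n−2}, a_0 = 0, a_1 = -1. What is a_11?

With companion matrix M = [[1, -2], [1, 0]], [a_n, a_{n−1}]ᵀ = M·[a_{n−1}, a_{n−2}]ᵀ, so [a_11, a_10]ᵀ = M¹⁰·[a_1, a_0]ᵀ.
M¹⁰ = [[23, 22], [-11, 34]], giving [a_11, a_10]ᵀ = [[-23], [11]].

-23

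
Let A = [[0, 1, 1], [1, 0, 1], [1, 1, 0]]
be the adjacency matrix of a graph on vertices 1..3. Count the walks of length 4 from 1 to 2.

The number of length-4 walks from vertex 1 to vertex 2 is entry (1,2) of A⁴, where A is the adjacency matrix.
A² = [[2, 1, 1], [1, 2, 1], [1, 1, 2]]
A³ = [[2, 3, 3], [3, 2, 3], [3, 3, 2]]
A⁴ = [[6, 5, 5], [5, 6, 5], [5, 5, 6]]

5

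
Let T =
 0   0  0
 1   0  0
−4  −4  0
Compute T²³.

T is strictly triangular, hence nilpotent: T³ = 0, so T²³ = 0.

[[0, 0, 0], [0, 0, 0], [0, 0, 0]]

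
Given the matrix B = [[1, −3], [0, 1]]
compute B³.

[[1, −9], [0, 1]]

B = I + N where N = [[0, −3], [0, 0]] is strictly upper-triangular, so N² = 0.
(I + N)³ = I + 3·N = [[1, −9], [0, 1]].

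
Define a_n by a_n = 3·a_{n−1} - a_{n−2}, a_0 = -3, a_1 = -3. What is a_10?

With companion matrix C = [[3, -1], [1, 0]], [a_n, a_{n−1}]ᵀ = C·[a_{n−1}, a_{n−2}]ᵀ, so [a_10, a_9]ᵀ = C⁹·[a_1, a_0]ᵀ.
C⁹ = [[6765, -2584], [2584, -987]], giving [a_10, a_9]ᵀ = [[-12543], [-4791]].

-12543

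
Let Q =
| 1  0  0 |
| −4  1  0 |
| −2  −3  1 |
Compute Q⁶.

[[1, 0, 0], [−24, 1, 0], [168, −18, 1]]

Q = I + N where N = [[0, 0, 0], [−4, 0, 0], [−2, −3, 0]] is strictly lower-triangular, so N³ = 0.
(I + N)⁶ = I + 6·N + 15·N² = [[1, 0, 0], [−24, 1, 0], [168, −18, 1]].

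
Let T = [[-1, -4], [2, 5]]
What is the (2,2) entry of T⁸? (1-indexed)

13121

tr T = 4 and det T = 3, so the characteristic polynomial is λ² − (4)λ + (3) with roots 1 and 3.
Eigenvectors give P = [[2, -1], [-1, 1]] with P⁻¹ = [[1, 1], [1, 2]], and T = P·diag(1, 3)·P⁻¹.
Then T⁸ = P·diag(1, 6561)·P⁻¹ = [[2, -6561], [-1, 6561]] · [[1, 1], [1, 2]] = [[-6559, -13120], [6560, 13121]].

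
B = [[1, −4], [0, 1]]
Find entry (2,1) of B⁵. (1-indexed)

B = I + N where N = [[0, −4], [0, 0]] is strictly upper-triangular, so N² = 0.
(I + N)⁵ = I + 5·N = [[1, −20], [0, 1]].

0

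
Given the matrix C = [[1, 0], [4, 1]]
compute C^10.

[[1, 0], [40, 1]]

C = I + N where N = [[0, 0], [4, 0]] is strictly lower-triangular, so N^2 = 0.
(I + N)^10 = I + 10·N = [[1, 0], [40, 1]].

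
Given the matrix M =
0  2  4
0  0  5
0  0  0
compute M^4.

[[0, 0, 0], [0, 0, 0], [0, 0, 0]]

M is strictly triangular, hence nilpotent: M^3 = 0, so M^4 = 0.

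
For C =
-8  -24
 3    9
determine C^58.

[[-8, -24], [3, 9]]

C² = C (a projection; rank 1, trace 1), so C^58 = C.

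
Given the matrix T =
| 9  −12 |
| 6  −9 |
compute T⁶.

tr T = 0 and det T = −9, so the characteristic polynomial is λ² − (0)λ + (−9) with roots 3 and −3.
Eigenvectors give P = [[−2, −1], [−1, −1]] with P⁻¹ = [[−1, 1], [1, −2]], and T = P·diag(3, −3)·P⁻¹.
Then T⁶ = P·diag(729, 729)·P⁻¹ = [[−1458, −729], [−729, −729]] · [[−1, 1], [1, −2]] = [[729, 0], [0, 729]].

[[729, 0], [0, 729]]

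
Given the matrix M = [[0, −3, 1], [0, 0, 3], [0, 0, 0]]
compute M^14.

M is strictly triangular, hence nilpotent: M^3 = 0, so M^14 = 0.

[[0, 0, 0], [0, 0, 0], [0, 0, 0]]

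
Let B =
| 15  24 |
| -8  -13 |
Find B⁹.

[[78735, 118104], [-39368, -59053]]

tr B = 2 and det B = -3, so the characteristic polynomial is λ² − (2)λ + (-3) with roots 3 and -1.
Eigenvectors give P = [[-2, -3], [1, 2]] with P⁻¹ = [[-2, -3], [1, 2]], and B = P·diag(3, -1)·P⁻¹.
Then B⁹ = P·diag(19683, -1)·P⁻¹ = [[-39366, 3], [19683, -2]] · [[-2, -3], [1, 2]] = [[78735, 118104], [-39368, -59053]].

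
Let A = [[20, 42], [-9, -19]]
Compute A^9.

[[3590, 7182], [-1539, -3079]]

tr A = 1 and det A = -2, so the characteristic polynomial is λ² − (1)λ + (-2) with roots -1 and 2.
Eigenvectors give P = [[-2, 7], [1, -3]] with P⁻¹ = [[3, 7], [1, 2]], and A = P·diag(-1, 2)·P⁻¹.
Then A^9 = P·diag(-1, 512)·P⁻¹ = [[2, 3584], [-1, -1536]] · [[3, 7], [1, 2]] = [[3590, 7182], [-1539, -3079]].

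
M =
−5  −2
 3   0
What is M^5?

[[−665, −422], [633, 390]]

tr M = −5 and det M = 6, so the characteristic polynomial is λ² − (−5)λ + (6) with roots −3 and −2.
Eigenvectors give P = [[−1, −2], [1, 3]] with P⁻¹ = [[−3, −2], [1, 1]], and M = P·diag(−3, −2)·P⁻¹.
Then M^5 = P·diag(−243, −32)·P⁻¹ = [[243, 64], [−243, −96]] · [[−3, −2], [1, 1]] = [[−665, −422], [633, 390]].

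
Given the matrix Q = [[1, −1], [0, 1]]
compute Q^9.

Q = I + N where N = [[0, −1], [0, 0]] is strictly upper-triangular, so N^2 = 0.
(I + N)^9 = I + 9·N = [[1, −9], [0, 1]].

[[1, −9], [0, 1]]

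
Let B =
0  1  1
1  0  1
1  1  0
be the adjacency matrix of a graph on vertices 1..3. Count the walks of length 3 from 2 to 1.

The number of length-3 walks from vertex 2 to vertex 1 is entry (2,1) of B^3, where B is the adjacency matrix.
B^2 = [[2, 1, 1], [1, 2, 1], [1, 1, 2]]
B^3 = [[2, 3, 3], [3, 2, 3], [3, 3, 2]]

3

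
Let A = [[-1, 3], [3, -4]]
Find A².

[[10, -15], [-15, 25]]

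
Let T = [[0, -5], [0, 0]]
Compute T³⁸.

[[0, 0], [0, 0]]

T is strictly triangular, hence nilpotent: T² = 0, so T³⁸ = 0.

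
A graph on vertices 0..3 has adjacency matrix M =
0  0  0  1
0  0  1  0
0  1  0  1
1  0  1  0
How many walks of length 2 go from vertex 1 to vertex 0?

The number of length-2 walks from vertex 1 to vertex 0 is entry (1,0) of M², where M is the adjacency matrix.
M² = [[1, 0, 1, 0], [0, 1, 0, 1], [1, 0, 2, 0], [0, 1, 0, 2]]

0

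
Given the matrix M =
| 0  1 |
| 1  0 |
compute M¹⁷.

M² = I (check: tr M = 0 and det M = −1), so M¹⁷ = M since 17 is odd.

[[0, 1], [1, 0]]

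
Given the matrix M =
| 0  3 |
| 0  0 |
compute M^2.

[[0, 0], [0, 0]]

M is strictly triangular, hence nilpotent: M^2 = 0, so M^2 = 0.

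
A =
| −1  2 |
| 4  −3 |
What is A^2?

[[9, −8], [−16, 17]]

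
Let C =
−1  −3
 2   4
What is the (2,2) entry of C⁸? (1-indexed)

tr C = 3 and det C = 2, so the characteristic polynomial is λ² − (3)λ + (2) with roots 2 and 1.
Eigenvectors give P = [[−1, 3], [1, −2]] with P⁻¹ = [[2, 3], [1, 1]], and C = P·diag(2, 1)·P⁻¹.
Then C⁸ = P·diag(256, 1)·P⁻¹ = [[−256, 3], [256, −2]] · [[2, 3], [1, 1]] = [[−509, −765], [510, 766]].

766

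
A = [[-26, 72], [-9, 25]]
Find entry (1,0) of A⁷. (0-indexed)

tr A = -1 and det A = -2, so the characteristic polynomial is λ² − (-1)λ + (-2) with roots 1 and -2.
Eigenvectors give P = [[8, 3], [3, 1]] with P⁻¹ = [[-1, 3], [3, -8]], and A = P·diag(1, -2)·P⁻¹.
Then A⁷ = P·diag(1, -128)·P⁻¹ = [[8, -384], [3, -128]] · [[-1, 3], [3, -8]] = [[-1160, 3096], [-387, 1033]].

-387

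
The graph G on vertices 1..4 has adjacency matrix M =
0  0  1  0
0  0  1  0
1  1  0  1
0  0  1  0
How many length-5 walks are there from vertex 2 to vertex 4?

0

The number of length-5 walks from vertex 2 to vertex 4 is entry (2,4) of M⁵, where M is the adjacency matrix.
M² = [[1, 1, 0, 1], [1, 1, 0, 1], [0, 0, 3, 0], [1, 1, 0, 1]]
M³ = [[0, 0, 3, 0], [0, 0, 3, 0], [3, 3, 0, 3], [0, 0, 3, 0]]
M⁴ = [[3, 3, 0, 3], [3, 3, 0, 3], [0, 0, 9, 0], [3, 3, 0, 3]]
M⁵ = [[0, 0, 9, 0], [0, 0, 9, 0], [9, 9, 0, 9], [0, 0, 9, 0]]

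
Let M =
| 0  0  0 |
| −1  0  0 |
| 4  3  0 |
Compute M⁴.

[[0, 0, 0], [0, 0, 0], [0, 0, 0]]

M is strictly triangular, hence nilpotent: M³ = 0, so M⁴ = 0.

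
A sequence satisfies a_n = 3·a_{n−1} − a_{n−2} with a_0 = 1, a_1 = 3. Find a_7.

With companion matrix M = [[3, −1], [1, 0]], [a_n, a_{n−1}]ᵀ = M·[a_{n−1}, a_{n−2}]ᵀ, so [a_7, a_6]ᵀ = M⁶·[a_1, a_0]ᵀ.
M⁶ = [[377, −144], [144, −55]], giving [a_7, a_6]ᵀ = [[987], [377]].

987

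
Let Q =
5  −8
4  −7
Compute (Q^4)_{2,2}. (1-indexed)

161

tr Q = −2 and det Q = −3, so the characteristic polynomial is λ² − (−2)λ + (−3) with roots −3 and 1.
Eigenvectors give P = [[1, −2], [1, −1]] with P⁻¹ = [[−1, 2], [−1, 1]], and Q = P·diag(−3, 1)·P⁻¹.
Then Q^4 = P·diag(81, 1)·P⁻¹ = [[81, −2], [81, −1]] · [[−1, 2], [−1, 1]] = [[−79, 160], [−80, 161]].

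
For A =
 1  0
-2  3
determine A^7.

tr A = 4 and det A = 3, so the characteristic polynomial is λ² − (4)λ + (3) with roots 3 and 1.
Eigenvectors give P = [[0, -1], [1, -1]] with P⁻¹ = [[-1, 1], [-1, 0]], and A = P·diag(3, 1)·P⁻¹.
Then A^7 = P·diag(2187, 1)·P⁻¹ = [[0, -1], [2187, -1]] · [[-1, 1], [-1, 0]] = [[1, 0], [-2186, 2187]].

[[1, 0], [-2186, 2187]]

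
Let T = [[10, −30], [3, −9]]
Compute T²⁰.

[[10, −30], [3, −9]]

T² = T (a projection; rank 1, trace 1), so T²⁰ = T.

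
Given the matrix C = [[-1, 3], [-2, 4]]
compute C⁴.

tr C = 3 and det C = 2, so the characteristic polynomial is λ² − (3)λ + (2) with roots 1 and 2.
Eigenvectors give P = [[3, 1], [2, 1]] with P⁻¹ = [[1, -1], [-2, 3]], and C = P·diag(1, 2)·P⁻¹.
Then C⁴ = P·diag(1, 16)·P⁻¹ = [[3, 16], [2, 16]] · [[1, -1], [-2, 3]] = [[-29, 45], [-30, 46]].

[[-29, 45], [-30, 46]]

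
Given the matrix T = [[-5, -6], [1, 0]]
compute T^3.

[[-65, -114], [19, 30]]

tr T = -5 and det T = 6, so the characteristic polynomial is λ² − (-5)λ + (6) with roots -3 and -2.
Eigenvectors give P = [[3, -2], [-1, 1]] with P⁻¹ = [[1, 2], [1, 3]], and T = P·diag(-3, -2)·P⁻¹.
Then T^3 = P·diag(-27, -8)·P⁻¹ = [[-81, 16], [27, -8]] · [[1, 2], [1, 3]] = [[-65, -114], [19, 30]].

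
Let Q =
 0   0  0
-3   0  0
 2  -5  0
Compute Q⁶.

Q is strictly triangular, hence nilpotent: Q³ = 0, so Q⁶ = 0.

[[0, 0, 0], [0, 0, 0], [0, 0, 0]]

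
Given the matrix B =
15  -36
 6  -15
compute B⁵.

[[1215, -2916], [486, -1215]]

tr B = 0 and det B = -9, so the characteristic polynomial is λ² − (0)λ + (-9) with roots 3 and -3.
Eigenvectors give P = [[3, -2], [1, -1]] with P⁻¹ = [[1, -2], [1, -3]], and B = P·diag(3, -3)·P⁻¹.
Then B⁵ = P·diag(243, -243)·P⁻¹ = [[729, 486], [243, 243]] · [[1, -2], [1, -3]] = [[1215, -2916], [486, -1215]].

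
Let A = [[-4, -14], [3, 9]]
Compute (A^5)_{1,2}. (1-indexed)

-2954

tr A = 5 and det A = 6, so the characteristic polynomial is λ² − (5)λ + (6) with roots 2 and 3.
Eigenvectors give P = [[-7, 2], [3, -1]] with P⁻¹ = [[-1, -2], [-3, -7]], and A = P·diag(2, 3)·P⁻¹.
Then A^5 = P·diag(32, 243)·P⁻¹ = [[-224, 486], [96, -243]] · [[-1, -2], [-3, -7]] = [[-1234, -2954], [633, 1509]].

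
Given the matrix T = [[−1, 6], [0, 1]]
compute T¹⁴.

T² = I (check: tr T = 0 and det T = −1), so T¹⁴ = I since 14 is even.

[[1, 0], [0, 1]]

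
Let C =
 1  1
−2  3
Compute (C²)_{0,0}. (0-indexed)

−1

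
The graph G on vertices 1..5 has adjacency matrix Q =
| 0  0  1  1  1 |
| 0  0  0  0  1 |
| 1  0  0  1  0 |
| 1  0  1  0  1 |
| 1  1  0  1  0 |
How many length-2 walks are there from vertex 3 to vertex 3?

2

The number of length-2 walks from vertex 3 to vertex 3 is entry (3,3) of Q^2, where Q is the adjacency matrix.
Q^2 = [[3, 1, 1, 2, 1], [1, 1, 0, 1, 0], [1, 0, 2, 1, 2], [2, 1, 1, 3, 1], [1, 0, 2, 1, 3]]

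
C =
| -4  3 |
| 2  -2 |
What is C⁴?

[[700, -576], [-384, 316]]

C² = [[22, -18], [-12, 10]]
C³ = [[-124, 102], [68, -56]]
C⁴ = [[700, -576], [-384, 316]]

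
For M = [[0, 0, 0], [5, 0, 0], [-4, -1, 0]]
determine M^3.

M is strictly triangular, hence nilpotent: M^3 = 0, so M^3 = 0.

[[0, 0, 0], [0, 0, 0], [0, 0, 0]]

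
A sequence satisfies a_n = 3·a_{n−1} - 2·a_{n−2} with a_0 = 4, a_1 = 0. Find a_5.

With companion matrix A = [[3, -2], [1, 0]], [a_n, a_{n−1}]ᵀ = A·[a_{n−1}, a_{n−2}]ᵀ, so [a_5, a_4]ᵀ = A⁴·[a_1, a_0]ᵀ.
A⁴ = [[31, -30], [15, -14]], giving [a_5, a_4]ᵀ = [[-120], [-56]].

-120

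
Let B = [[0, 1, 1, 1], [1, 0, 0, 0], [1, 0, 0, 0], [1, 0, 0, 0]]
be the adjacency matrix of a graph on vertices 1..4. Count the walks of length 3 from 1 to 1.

0

The number of length-3 walks from vertex 1 to vertex 1 is entry (1,1) of B^3, where B is the adjacency matrix.
B^2 = [[3, 0, 0, 0], [0, 1, 1, 1], [0, 1, 1, 1], [0, 1, 1, 1]]
B^3 = [[0, 3, 3, 3], [3, 0, 0, 0], [3, 0, 0, 0], [3, 0, 0, 0]]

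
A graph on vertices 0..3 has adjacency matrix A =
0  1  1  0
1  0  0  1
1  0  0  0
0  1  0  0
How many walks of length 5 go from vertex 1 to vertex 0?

The number of length-5 walks from vertex 1 to vertex 0 is entry (1,0) of A⁵, where A is the adjacency matrix.
A² = [[2, 0, 0, 1], [0, 2, 1, 0], [0, 1, 1, 0], [1, 0, 0, 1]]
A³ = [[0, 3, 2, 0], [3, 0, 0, 2], [2, 0, 0, 1], [0, 2, 1, 0]]
A⁴ = [[5, 0, 0, 3], [0, 5, 3, 0], [0, 3, 2, 0], [3, 0, 0, 2]]
A⁵ = [[0, 8, 5, 0], [8, 0, 0, 5], [5, 0, 0, 3], [0, 5, 3, 0]]

8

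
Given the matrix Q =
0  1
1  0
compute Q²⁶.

Q² = I (check: tr Q = 0 and det Q = -1), so Q²⁶ = I since 26 is even.

[[1, 0], [0, 1]]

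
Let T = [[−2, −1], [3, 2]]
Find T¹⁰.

[[1, 0], [0, 1]]

T² = I (check: tr T = 0 and det T = −1), so T¹⁰ = I since 10 is even.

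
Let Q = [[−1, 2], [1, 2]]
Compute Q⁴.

[[11, 18], [9, 38]]

Q² = [[3, 2], [1, 6]]
Q³ = [[−1, 10], [5, 14]]
Q⁴ = [[11, 18], [9, 38]]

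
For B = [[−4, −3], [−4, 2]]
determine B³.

[[−136, −72], [−96, 8]]

B² = [[28, 6], [8, 16]]
B³ = [[−136, −72], [−96, 8]]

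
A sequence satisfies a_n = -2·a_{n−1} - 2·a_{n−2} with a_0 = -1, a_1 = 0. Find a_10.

With companion matrix M = [[-2, -2], [1, 0]], [a_n, a_{n−1}]ᵀ = M·[a_{n−1}, a_{n−2}]ᵀ, so [a_10, a_9]ᵀ = M^9·[a_1, a_0]ᵀ.
M^9 = [[-32, -32], [16, 0]], giving [a_10, a_9]ᵀ = [[32], [0]].

32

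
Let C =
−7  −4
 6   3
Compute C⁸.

[[19681, 13120], [−19680, −13119]]

tr C = −4 and det C = 3, so the characteristic polynomial is λ² − (−4)λ + (3) with roots −1 and −3.
Eigenvectors give P = [[2, −1], [−3, 1]] with P⁻¹ = [[−1, −1], [−3, −2]], and C = P·diag(−1, −3)·P⁻¹.
Then C⁸ = P·diag(1, 6561)·P⁻¹ = [[2, −6561], [−3, 6561]] · [[−1, −1], [−3, −2]] = [[19681, 13120], [−19680, −13119]].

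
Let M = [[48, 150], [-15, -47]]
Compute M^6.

tr M = 1 and det M = -6, so the characteristic polynomial is λ² − (1)λ + (-6) with roots 3 and -2.
Eigenvectors give P = [[-10, -3], [3, 1]] with P⁻¹ = [[-1, -3], [3, 10]], and M = P·diag(3, -2)·P⁻¹.
Then M^6 = P·diag(729, 64)·P⁻¹ = [[-7290, -192], [2187, 64]] · [[-1, -3], [3, 10]] = [[6714, 19950], [-1995, -5921]].

[[6714, 19950], [-1995, -5921]]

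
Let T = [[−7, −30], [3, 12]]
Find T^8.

[[−56489, −189150], [18915, 63306]]

tr T = 5 and det T = 6, so the characteristic polynomial is λ² − (5)λ + (6) with roots 2 and 3.
Eigenvectors give P = [[10, −3], [−3, 1]] with P⁻¹ = [[1, 3], [3, 10]], and T = P·diag(2, 3)·P⁻¹.
Then T^8 = P·diag(256, 6561)·P⁻¹ = [[2560, −19683], [−768, 6561]] · [[1, 3], [3, 10]] = [[−56489, −189150], [18915, 63306]].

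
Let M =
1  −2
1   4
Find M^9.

[[−18659, −38342], [19171, 38854]]

tr M = 5 and det M = 6, so the characteristic polynomial is λ² − (5)λ + (6) with roots 3 and 2.
Eigenvectors give P = [[−1, −2], [1, 1]] with P⁻¹ = [[1, 2], [−1, −1]], and M = P·diag(3, 2)·P⁻¹.
Then M^9 = P·diag(19683, 512)·P⁻¹ = [[−19683, −1024], [19683, 512]] · [[1, 2], [−1, −1]] = [[−18659, −38342], [19171, 38854]].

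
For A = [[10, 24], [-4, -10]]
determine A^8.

tr A = 0 and det A = -4, so the characteristic polynomial is λ² − (0)λ + (-4) with roots 2 and -2.
Eigenvectors give P = [[3, -2], [-1, 1]] with P⁻¹ = [[1, 2], [1, 3]], and A = P·diag(2, -2)·P⁻¹.
Then A^8 = P·diag(256, 256)·P⁻¹ = [[768, -512], [-256, 256]] · [[1, 2], [1, 3]] = [[256, 0], [0, 256]].

[[256, 0], [0, 256]]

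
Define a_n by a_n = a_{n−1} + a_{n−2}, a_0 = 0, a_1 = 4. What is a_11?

With companion matrix A = [[1, 1], [1, 0]], [a_n, a_{n−1}]ᵀ = A·[a_{n−1}, a_{n−2}]ᵀ, so [a_11, a_10]ᵀ = A^10·[a_1, a_0]ᵀ.
A^10 = [[89, 55], [55, 34]], giving [a_11, a_10]ᵀ = [[356], [220]].

356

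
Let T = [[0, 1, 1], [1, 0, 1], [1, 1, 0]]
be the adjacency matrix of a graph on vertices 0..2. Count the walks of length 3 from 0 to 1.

The number of length-3 walks from vertex 0 to vertex 1 is entry (0,1) of T^3, where T is the adjacency matrix.
T^2 = [[2, 1, 1], [1, 2, 1], [1, 1, 2]]
T^3 = [[2, 3, 3], [3, 2, 3], [3, 3, 2]]

3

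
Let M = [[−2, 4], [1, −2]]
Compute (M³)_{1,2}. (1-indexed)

M² = [[8, −16], [−4, 8]]
M³ = [[−32, 64], [16, −32]]

64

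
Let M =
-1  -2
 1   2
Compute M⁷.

[[-1, -2], [1, 2]]

M² = M (a projection; rank 1, trace 1), so M⁷ = M.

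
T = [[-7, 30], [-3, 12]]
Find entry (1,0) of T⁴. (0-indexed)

-195

tr T = 5 and det T = 6, so the characteristic polynomial is λ² − (5)λ + (6) with roots 2 and 3.
Eigenvectors give P = [[-10, 3], [-3, 1]] with P⁻¹ = [[-1, 3], [-3, 10]], and T = P·diag(2, 3)·P⁻¹.
Then T⁴ = P·diag(16, 81)·P⁻¹ = [[-160, 243], [-48, 81]] · [[-1, 3], [-3, 10]] = [[-569, 1950], [-195, 666]].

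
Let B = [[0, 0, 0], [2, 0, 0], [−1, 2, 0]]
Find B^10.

[[0, 0, 0], [0, 0, 0], [0, 0, 0]]

B is strictly triangular, hence nilpotent: B^3 = 0, so B^10 = 0.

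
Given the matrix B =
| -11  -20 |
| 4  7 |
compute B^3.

tr B = -4 and det B = 3, so the characteristic polynomial is λ² − (-4)λ + (3) with roots -1 and -3.
Eigenvectors give P = [[2, -5], [-1, 2]] with P⁻¹ = [[-2, -5], [-1, -2]], and B = P·diag(-1, -3)·P⁻¹.
Then B^3 = P·diag(-1, -27)·P⁻¹ = [[-2, 135], [1, -54]] · [[-2, -5], [-1, -2]] = [[-131, -260], [52, 103]].

[[-131, -260], [52, 103]]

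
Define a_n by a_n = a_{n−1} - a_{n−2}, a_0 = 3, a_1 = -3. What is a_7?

With companion matrix T = [[1, -1], [1, 0]], [a_n, a_{n−1}]ᵀ = T·[a_{n−1}, a_{n−2}]ᵀ, so [a_7, a_6]ᵀ = T⁶·[a_1, a_0]ᵀ.
T⁶ = [[1, 0], [0, 1]], giving [a_7, a_6]ᵀ = [[-3], [3]].

-3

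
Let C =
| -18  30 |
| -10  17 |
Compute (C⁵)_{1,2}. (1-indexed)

1650

tr C = -1 and det C = -6, so the characteristic polynomial is λ² − (-1)λ + (-6) with roots -3 and 2.
Eigenvectors give P = [[-2, -3], [-1, -2]] with P⁻¹ = [[-2, 3], [1, -2]], and C = P·diag(-3, 2)·P⁻¹.
Then C⁵ = P·diag(-243, 32)·P⁻¹ = [[486, -96], [243, -64]] · [[-2, 3], [1, -2]] = [[-1068, 1650], [-550, 857]].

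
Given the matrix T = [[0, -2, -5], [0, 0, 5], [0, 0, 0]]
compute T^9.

[[0, 0, 0], [0, 0, 0], [0, 0, 0]]

T is strictly triangular, hence nilpotent: T^3 = 0, so T^9 = 0.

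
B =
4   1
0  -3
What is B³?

B² = [[16, 1], [0, 9]]
B³ = [[64, 13], [0, -27]]

[[64, 13], [0, -27]]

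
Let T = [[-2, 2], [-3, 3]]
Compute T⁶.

T² = T (a projection; rank 1, trace 1), so T⁶ = T.

[[-2, 2], [-3, 3]]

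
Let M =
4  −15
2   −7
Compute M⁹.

[[2554, −7665], [1022, −3067]]

tr M = −3 and det M = 2, so the characteristic polynomial is λ² − (−3)λ + (2) with roots −1 and −2.
Eigenvectors give P = [[3, −5], [1, −2]] with P⁻¹ = [[2, −5], [1, −3]], and M = P·diag(−1, −2)·P⁻¹.
Then M⁹ = P·diag(−1, −512)·P⁻¹ = [[−3, 2560], [−1, 1024]] · [[2, −5], [1, −3]] = [[2554, −7665], [1022, −3067]].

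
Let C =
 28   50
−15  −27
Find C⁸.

[[38086, 63050], [−18915, −31269]]

tr C = 1 and det C = −6, so the characteristic polynomial is λ² − (1)λ + (−6) with roots 3 and −2.
Eigenvectors give P = [[−2, −5], [1, 3]] with P⁻¹ = [[−3, −5], [1, 2]], and C = P·diag(3, −2)·P⁻¹.
Then C⁸ = P·diag(6561, 256)·P⁻¹ = [[−13122, −1280], [6561, 768]] · [[−3, −5], [1, 2]] = [[38086, 63050], [−18915, −31269]].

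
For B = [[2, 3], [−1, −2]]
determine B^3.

[[2, 3], [−1, −2]]

B² = I (check: tr B = 0 and det B = −1), so B^3 = B since 3 is odd.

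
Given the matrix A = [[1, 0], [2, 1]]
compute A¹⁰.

[[1, 0], [20, 1]]

A = I + N where N = [[0, 0], [2, 0]] is strictly lower-triangular, so N² = 0.
(I + N)¹⁰ = I + 10·N = [[1, 0], [20, 1]].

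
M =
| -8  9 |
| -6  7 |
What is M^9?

[[-1538, 1539], [-1026, 1027]]

tr M = -1 and det M = -2, so the characteristic polynomial is λ² − (-1)λ + (-2) with roots -2 and 1.
Eigenvectors give P = [[3, -1], [2, -1]] with P⁻¹ = [[1, -1], [2, -3]], and M = P·diag(-2, 1)·P⁻¹.
Then M^9 = P·diag(-512, 1)·P⁻¹ = [[-1536, -1], [-1024, -1]] · [[1, -1], [2, -3]] = [[-1538, 1539], [-1026, 1027]].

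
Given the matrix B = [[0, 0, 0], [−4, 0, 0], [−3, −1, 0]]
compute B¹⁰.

B is strictly triangular, hence nilpotent: B³ = 0, so B¹⁰ = 0.

[[0, 0, 0], [0, 0, 0], [0, 0, 0]]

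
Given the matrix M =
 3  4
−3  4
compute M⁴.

M² = [[−3, 28], [−21, 4]]
M³ = [[−93, 100], [−75, −68]]
M⁴ = [[−579, 28], [−21, −572]]

[[−579, 28], [−21, −572]]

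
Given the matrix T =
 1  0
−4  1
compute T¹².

T = I + N where N = [[0, 0], [−4, 0]] is strictly lower-triangular, so N² = 0.
(I + N)¹² = I + 12·N = [[1, 0], [−48, 1]].

[[1, 0], [−48, 1]]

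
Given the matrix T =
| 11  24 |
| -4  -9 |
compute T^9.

tr T = 2 and det T = -3, so the characteristic polynomial is λ² − (2)λ + (-3) with roots -1 and 3.
Eigenvectors give P = [[-2, 3], [1, -1]] with P⁻¹ = [[1, 3], [1, 2]], and T = P·diag(-1, 3)·P⁻¹.
Then T^9 = P·diag(-1, 19683)·P⁻¹ = [[2, 59049], [-1, -19683]] · [[1, 3], [1, 2]] = [[59051, 118104], [-19684, -39369]].

[[59051, 118104], [-19684, -39369]]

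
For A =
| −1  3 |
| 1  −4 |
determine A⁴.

[[91, −345], [−115, 436]]

A² = [[4, −15], [−5, 19]]
A³ = [[−19, 72], [24, −91]]
A⁴ = [[91, −345], [−115, 436]]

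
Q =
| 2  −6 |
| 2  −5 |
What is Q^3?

[[20, −42], [14, −29]]

tr Q = −3 and det Q = 2, so the characteristic polynomial is λ² − (−3)λ + (2) with roots −1 and −2.
Eigenvectors give P = [[2, −3], [1, −2]] with P⁻¹ = [[2, −3], [1, −2]], and Q = P·diag(−1, −2)·P⁻¹.
Then Q^3 = P·diag(−1, −8)·P⁻¹ = [[−2, 24], [−1, 16]] · [[2, −3], [1, −2]] = [[20, −42], [14, −29]].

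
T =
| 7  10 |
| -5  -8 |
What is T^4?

[[-49, -130], [65, 146]]

tr T = -1 and det T = -6, so the characteristic polynomial is λ² − (-1)λ + (-6) with roots 2 and -3.
Eigenvectors give P = [[-2, -1], [1, 1]] with P⁻¹ = [[-1, -1], [1, 2]], and T = P·diag(2, -3)·P⁻¹.
Then T^4 = P·diag(16, 81)·P⁻¹ = [[-32, -81], [16, 81]] · [[-1, -1], [1, 2]] = [[-49, -130], [65, 146]].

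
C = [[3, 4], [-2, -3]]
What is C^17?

C² = I (check: tr C = 0 and det C = -1), so C^17 = C since 17 is odd.

[[3, 4], [-2, -3]]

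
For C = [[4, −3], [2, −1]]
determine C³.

[[22, −21], [14, −13]]

tr C = 3 and det C = 2, so the characteristic polynomial is λ² − (3)λ + (2) with roots 2 and 1.
Eigenvectors give P = [[3, 1], [2, 1]] with P⁻¹ = [[1, −1], [−2, 3]], and C = P·diag(2, 1)·P⁻¹.
Then C³ = P·diag(8, 1)·P⁻¹ = [[24, 1], [16, 1]] · [[1, −1], [−2, 3]] = [[22, −21], [14, −13]].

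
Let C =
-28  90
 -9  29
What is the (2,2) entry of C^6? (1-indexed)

631

tr C = 1 and det C = -2, so the characteristic polynomial is λ² − (1)λ + (-2) with roots 2 and -1.
Eigenvectors give P = [[3, 10], [1, 3]] with P⁻¹ = [[-3, 10], [1, -3]], and C = P·diag(2, -1)·P⁻¹.
Then C^6 = P·diag(64, 1)·P⁻¹ = [[192, 10], [64, 3]] · [[-3, 10], [1, -3]] = [[-566, 1890], [-189, 631]].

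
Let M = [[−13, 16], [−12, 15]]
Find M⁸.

tr M = 2 and det M = −3, so the characteristic polynomial is λ² − (2)λ + (−3) with roots −1 and 3.
Eigenvectors give P = [[4, 1], [3, 1]] with P⁻¹ = [[1, −1], [−3, 4]], and M = P·diag(−1, 3)·P⁻¹.
Then M⁸ = P·diag(1, 6561)·P⁻¹ = [[4, 6561], [3, 6561]] · [[1, −1], [−3, 4]] = [[−19679, 26240], [−19680, 26241]].

[[−19679, 26240], [−19680, 26241]]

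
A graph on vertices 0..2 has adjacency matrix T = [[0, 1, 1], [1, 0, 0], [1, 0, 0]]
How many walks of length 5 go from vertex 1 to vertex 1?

The number of length-5 walks from vertex 1 to vertex 1 is entry (1,1) of T⁵, where T is the adjacency matrix.
T² = [[2, 0, 0], [0, 1, 1], [0, 1, 1]]
T³ = [[0, 2, 2], [2, 0, 0], [2, 0, 0]]
T⁴ = [[4, 0, 0], [0, 2, 2], [0, 2, 2]]
T⁵ = [[0, 4, 4], [4, 0, 0], [4, 0, 0]]

0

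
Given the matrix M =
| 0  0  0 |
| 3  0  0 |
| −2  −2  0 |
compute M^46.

[[0, 0, 0], [0, 0, 0], [0, 0, 0]]

M is strictly triangular, hence nilpotent: M^3 = 0, so M^46 = 0.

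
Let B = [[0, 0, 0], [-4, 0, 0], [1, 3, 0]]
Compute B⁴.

[[0, 0, 0], [0, 0, 0], [0, 0, 0]]

B is strictly triangular, hence nilpotent: B³ = 0, so B⁴ = 0.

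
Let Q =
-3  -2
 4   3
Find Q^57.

[[-3, -2], [4, 3]]

Q² = I (check: tr Q = 0 and det Q = -1), so Q^57 = Q since 57 is odd.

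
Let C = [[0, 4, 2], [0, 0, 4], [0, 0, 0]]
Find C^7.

C is strictly triangular, hence nilpotent: C^3 = 0, so C^7 = 0.

[[0, 0, 0], [0, 0, 0], [0, 0, 0]]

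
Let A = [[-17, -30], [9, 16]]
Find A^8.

[[1531, 2550], [-765, -1274]]

tr A = -1 and det A = -2, so the characteristic polynomial is λ² − (-1)λ + (-2) with roots 1 and -2.
Eigenvectors give P = [[5, 2], [-3, -1]] with P⁻¹ = [[-1, -2], [3, 5]], and A = P·diag(1, -2)·P⁻¹.
Then A^8 = P·diag(1, 256)·P⁻¹ = [[5, 512], [-3, -256]] · [[-1, -2], [3, 5]] = [[1531, 2550], [-765, -1274]].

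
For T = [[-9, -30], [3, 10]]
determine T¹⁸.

[[-9, -30], [3, 10]]

T² = T (a projection; rank 1, trace 1), so T¹⁸ = T.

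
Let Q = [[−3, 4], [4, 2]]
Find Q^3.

Q^2 = [[25, −4], [−4, 20]]
Q^3 = [[−91, 92], [92, 24]]

[[−91, 92], [92, 24]]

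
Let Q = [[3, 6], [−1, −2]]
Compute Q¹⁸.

Q² = Q (a projection; rank 1, trace 1), so Q¹⁸ = Q.

[[3, 6], [−1, −2]]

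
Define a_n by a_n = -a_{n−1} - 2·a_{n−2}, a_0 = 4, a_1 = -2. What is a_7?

With companion matrix A = [[-1, -2], [1, 0]], [a_n, a_{n−1}]ᵀ = A·[a_{n−1}, a_{n−2}]ᵀ, so [a_7, a_6]ᵀ = A^6·[a_1, a_0]ᵀ.
A^6 = [[7, 10], [-5, 2]], giving [a_7, a_6]ᵀ = [[26], [18]].

26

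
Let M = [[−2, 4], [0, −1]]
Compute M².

[[4, −12], [0, 1]]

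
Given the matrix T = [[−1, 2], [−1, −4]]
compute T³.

[[11, 38], [−19, −46]]

T² = [[−1, −10], [5, 14]]
T³ = [[11, 38], [−19, −46]]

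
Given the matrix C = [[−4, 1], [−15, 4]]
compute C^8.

[[1, 0], [0, 1]]

C² = I (check: tr C = 0 and det C = −1), so C^8 = I since 8 is even.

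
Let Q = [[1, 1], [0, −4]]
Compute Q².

[[1, −3], [0, 16]]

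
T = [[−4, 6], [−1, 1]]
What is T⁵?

tr T = −3 and det T = 2, so the characteristic polynomial is λ² − (−3)λ + (2) with roots −1 and −2.
Eigenvectors give P = [[2, 3], [1, 1]] with P⁻¹ = [[−1, 3], [1, −2]], and T = P·diag(−1, −2)·P⁻¹.
Then T⁵ = P·diag(−1, −32)·P⁻¹ = [[−2, −96], [−1, −32]] · [[−1, 3], [1, −2]] = [[−94, 186], [−31, 61]].

[[−94, 186], [−31, 61]]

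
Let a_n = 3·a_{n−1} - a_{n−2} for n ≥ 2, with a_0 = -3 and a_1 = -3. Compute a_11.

With companion matrix Q = [[3, -1], [1, 0]], [a_n, a_{n−1}]ᵀ = Q·[a_{n−1}, a_{n−2}]ᵀ, so [a_11, a_10]ᵀ = Q¹⁰·[a_1, a_0]ᵀ.
Q¹⁰ = [[17711, -6765], [6765, -2584]], giving [a_11, a_10]ᵀ = [[-32838], [-12543]].

-32838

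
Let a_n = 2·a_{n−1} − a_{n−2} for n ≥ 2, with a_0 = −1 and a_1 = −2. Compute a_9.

With companion matrix T = [[2, −1], [1, 0]], [a_n, a_{n−1}]ᵀ = T·[a_{n−1}, a_{n−2}]ᵀ, so [a_9, a_8]ᵀ = T^8·[a_1, a_0]ᵀ.
T^8 = [[9, −8], [8, −7]], giving [a_9, a_8]ᵀ = [[−10], [−9]].

−10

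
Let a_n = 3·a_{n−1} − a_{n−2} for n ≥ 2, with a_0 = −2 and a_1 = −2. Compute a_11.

−21892

With companion matrix Q = [[3, −1], [1, 0]], [a_n, a_{n−1}]ᵀ = Q·[a_{n−1}, a_{n−2}]ᵀ, so [a_11, a_10]ᵀ = Q^10·[a_1, a_0]ᵀ.
Q^10 = [[17711, −6765], [6765, −2584]], giving [a_11, a_10]ᵀ = [[−21892], [−8362]].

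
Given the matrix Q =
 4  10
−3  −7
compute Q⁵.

tr Q = −3 and det Q = 2, so the characteristic polynomial is λ² − (−3)λ + (2) with roots −1 and −2.
Eigenvectors give P = [[−2, −5], [1, 3]] with P⁻¹ = [[−3, −5], [1, 2]], and Q = P·diag(−1, −2)·P⁻¹.
Then Q⁵ = P·diag(−1, −32)·P⁻¹ = [[2, 160], [−1, −96]] · [[−3, −5], [1, 2]] = [[154, 310], [−93, −187]].

[[154, 310], [−93, −187]]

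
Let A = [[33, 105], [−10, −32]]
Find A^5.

tr A = 1 and det A = −6, so the characteristic polynomial is λ² − (1)λ + (−6) with roots −2 and 3.
Eigenvectors give P = [[3, 7], [−1, −2]] with P⁻¹ = [[−2, −7], [1, 3]], and A = P·diag(−2, 3)·P⁻¹.
Then A^5 = P·diag(−32, 243)·P⁻¹ = [[−96, 1701], [32, −486]] · [[−2, −7], [1, 3]] = [[1893, 5775], [−550, −1682]].

[[1893, 5775], [−550, −1682]]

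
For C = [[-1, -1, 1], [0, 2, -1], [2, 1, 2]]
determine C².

[[3, 0, 2], [-2, 3, -4], [2, 2, 5]]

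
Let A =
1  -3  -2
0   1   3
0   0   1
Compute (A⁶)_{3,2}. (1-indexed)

A = I + N where N = [[0, -3, -2], [0, 0, 3], [0, 0, 0]] is strictly upper-triangular, so N³ = 0.
(I + N)⁶ = I + 6·N + 15·N² = [[1, -18, -147], [0, 1, 18], [0, 0, 1]].

0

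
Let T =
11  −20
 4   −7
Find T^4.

[[401, −800], [160, −319]]

tr T = 4 and det T = 3, so the characteristic polynomial is λ² − (4)λ + (3) with roots 3 and 1.
Eigenvectors give P = [[5, 2], [2, 1]] with P⁻¹ = [[1, −2], [−2, 5]], and T = P·diag(3, 1)·P⁻¹.
Then T^4 = P·diag(81, 1)·P⁻¹ = [[405, 2], [162, 1]] · [[1, −2], [−2, 5]] = [[401, −800], [160, −319]].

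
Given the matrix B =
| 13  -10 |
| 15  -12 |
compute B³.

tr B = 1 and det B = -6, so the characteristic polynomial is λ² − (1)λ + (-6) with roots -2 and 3.
Eigenvectors give P = [[-2, -1], [-3, -1]] with P⁻¹ = [[1, -1], [-3, 2]], and B = P·diag(-2, 3)·P⁻¹.
Then B³ = P·diag(-8, 27)·P⁻¹ = [[16, -27], [24, -27]] · [[1, -1], [-3, 2]] = [[97, -70], [105, -78]].

[[97, -70], [105, -78]]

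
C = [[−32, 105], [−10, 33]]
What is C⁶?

tr C = 1 and det C = −6, so the characteristic polynomial is λ² − (1)λ + (−6) with roots −2 and 3.
Eigenvectors give P = [[7, −3], [2, −1]] with P⁻¹ = [[1, −3], [2, −7]], and C = P·diag(−2, 3)·P⁻¹.
Then C⁶ = P·diag(64, 729)·P⁻¹ = [[448, −2187], [128, −729]] · [[1, −3], [2, −7]] = [[−3926, 13965], [−1330, 4719]].

[[−3926, 13965], [−1330, 4719]]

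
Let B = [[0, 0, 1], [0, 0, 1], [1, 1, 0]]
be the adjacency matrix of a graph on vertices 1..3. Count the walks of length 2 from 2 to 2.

The number of length-2 walks from vertex 2 to vertex 2 is entry (2,2) of B², where B is the adjacency matrix.
B² = [[1, 1, 0], [1, 1, 0], [0, 0, 2]]

1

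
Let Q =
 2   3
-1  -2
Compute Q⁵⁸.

[[1, 0], [0, 1]]

Q² = I (check: tr Q = 0 and det Q = -1), so Q⁵⁸ = I since 58 is even.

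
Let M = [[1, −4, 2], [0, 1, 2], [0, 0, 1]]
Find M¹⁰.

M = I + N where N = [[0, −4, 2], [0, 0, 2], [0, 0, 0]] is strictly upper-triangular, so N³ = 0.
(I + N)¹⁰ = I + 10·N + 45·N² = [[1, −40, −340], [0, 1, 20], [0, 0, 1]].

[[1, −40, −340], [0, 1, 20], [0, 0, 1]]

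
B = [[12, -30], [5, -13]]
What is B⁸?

[[-12354, 37830], [-6305, 19171]]

tr B = -1 and det B = -6, so the characteristic polynomial is λ² − (-1)λ + (-6) with roots -3 and 2.
Eigenvectors give P = [[-2, -3], [-1, -1]] with P⁻¹ = [[1, -3], [-1, 2]], and B = P·diag(-3, 2)·P⁻¹.
Then B⁸ = P·diag(6561, 256)·P⁻¹ = [[-13122, -768], [-6561, -256]] · [[1, -3], [-1, 2]] = [[-12354, 37830], [-6305, 19171]].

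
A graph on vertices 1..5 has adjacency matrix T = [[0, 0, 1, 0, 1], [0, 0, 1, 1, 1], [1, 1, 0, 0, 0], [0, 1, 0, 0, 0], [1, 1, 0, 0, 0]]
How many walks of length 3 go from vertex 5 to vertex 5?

The number of length-3 walks from vertex 5 to vertex 5 is entry (5,5) of T³, where T is the adjacency matrix.
T² = [[2, 2, 0, 0, 0], [2, 3, 0, 0, 0], [0, 0, 2, 1, 2], [0, 0, 1, 1, 1], [0, 0, 2, 1, 2]]
T³ = [[0, 0, 4, 2, 4], [0, 0, 5, 3, 5], [4, 5, 0, 0, 0], [2, 3, 0, 0, 0], [4, 5, 0, 0, 0]]

0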